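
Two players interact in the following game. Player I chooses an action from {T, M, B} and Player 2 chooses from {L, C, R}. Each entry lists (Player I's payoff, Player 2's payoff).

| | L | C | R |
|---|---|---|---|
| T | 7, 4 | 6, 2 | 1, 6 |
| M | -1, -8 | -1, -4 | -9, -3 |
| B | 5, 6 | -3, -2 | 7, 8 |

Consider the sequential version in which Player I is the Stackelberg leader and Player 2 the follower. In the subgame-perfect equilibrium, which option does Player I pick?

B

Backward induction with Player I moving first.
- T: Player 2 compares 4, 2, 6 and picks R; Player I would get 1.
- M: Player 2 compares -8, -4, -3 and picks R; Player I would get -9.
- B: Player 2 compares 6, -2, 8 and picks R; Player I would get 7.
Player I's induced payoffs are 1, -9, 7, so Player I commits to B. Subgame-perfect outcome: (B, R) with payoffs (7, 8).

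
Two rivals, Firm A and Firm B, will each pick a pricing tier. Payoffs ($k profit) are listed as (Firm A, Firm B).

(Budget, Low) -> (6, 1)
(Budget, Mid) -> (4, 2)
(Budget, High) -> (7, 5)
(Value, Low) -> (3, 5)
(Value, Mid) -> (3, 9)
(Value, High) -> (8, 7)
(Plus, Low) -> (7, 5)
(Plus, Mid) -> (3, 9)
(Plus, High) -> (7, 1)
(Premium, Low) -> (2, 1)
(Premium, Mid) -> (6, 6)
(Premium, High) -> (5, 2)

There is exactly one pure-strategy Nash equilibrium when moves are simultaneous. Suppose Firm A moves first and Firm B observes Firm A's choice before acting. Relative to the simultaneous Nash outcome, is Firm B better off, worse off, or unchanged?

Work backward from Firm B's decision.
- Budget → Firm B plays High (best of 1, 2, 5); Firm A gets 7.
- Value → Firm B plays Mid (best of 5, 9, 7); Firm A gets 3.
- Plus → Firm B plays Mid (best of 5, 9, 1); Firm A gets 3.
- Premium → Firm B plays Mid (best of 1, 6, 2); Firm A gets 6.
Firm A's induced payoffs are 7, 3, 3, 6, so Firm A commits to Budget. Subgame-perfect outcome: (Budget, High) with payoffs (7, 5).
For the simultaneous game, intersect best replies.
Firm A's best replies: Low→Plus; Mid→Premium; High→Value.
Firm B's best replies: Budget→High; Value→Mid; Plus→Mid; Premium→Mid.
Only (Premium, Mid) has each player best-responding; Nash payoffs (6, 6).
Firm B earns 5 sequentially versus 6 at the Nash outcome: worse off.

worse off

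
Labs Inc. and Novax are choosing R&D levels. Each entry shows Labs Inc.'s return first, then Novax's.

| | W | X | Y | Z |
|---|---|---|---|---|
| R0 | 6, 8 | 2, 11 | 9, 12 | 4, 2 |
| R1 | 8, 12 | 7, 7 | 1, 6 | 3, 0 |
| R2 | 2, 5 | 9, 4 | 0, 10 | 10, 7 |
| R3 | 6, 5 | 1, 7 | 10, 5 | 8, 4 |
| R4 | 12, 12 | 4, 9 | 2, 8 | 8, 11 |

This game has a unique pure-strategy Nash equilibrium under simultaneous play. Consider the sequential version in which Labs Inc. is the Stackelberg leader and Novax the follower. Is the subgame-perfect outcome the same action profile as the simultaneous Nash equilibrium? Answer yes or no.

yes

Work backward from Novax's decision.
- R0: BR = Y, leader payoff 9.
- R1: BR = W, leader payoff 8.
- R2: BR = Y, leader payoff 0.
- R3: BR = X, leader payoff 1.
- R4: BR = W, leader payoff 12.
Maximizing over 9, 8, 0, 1, 12, Labs Inc. chooses R4. Subgame-perfect outcome: (R4, W) with payoffs (12, 12).
For the simultaneous game, intersect best replies.
Labs Inc.'s best replies: W→R4; X→R2; Y→R3; Z→R2.
Novax's best replies: R0→Y; R1→W; R2→Y; R3→X; R4→W.
Only (R4, W) has each player best-responding; Nash payoffs (12, 12).
Sequential outcome (R4, W) coincides with the Nash profile (R4, W).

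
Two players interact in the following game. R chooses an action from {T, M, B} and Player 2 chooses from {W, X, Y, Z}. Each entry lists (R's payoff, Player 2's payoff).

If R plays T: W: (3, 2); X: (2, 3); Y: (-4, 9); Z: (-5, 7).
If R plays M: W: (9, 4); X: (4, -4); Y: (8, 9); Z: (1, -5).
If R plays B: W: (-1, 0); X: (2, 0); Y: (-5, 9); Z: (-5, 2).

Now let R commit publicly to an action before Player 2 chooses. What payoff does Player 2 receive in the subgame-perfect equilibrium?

Backward induction with R moving first.
- T → Player 2 plays Y (best of 2, 3, 9, 7); R gets -4.
- M → Player 2 plays Y (best of 4, -4, 9, -5); R gets 8.
- B → Player 2 plays Y (best of 0, 0, 9, 2); R gets -5.
Among -4, 8, -5, the best is 8 at M. Subgame-perfect outcome: (M, Y) with payoffs (8, 9).

9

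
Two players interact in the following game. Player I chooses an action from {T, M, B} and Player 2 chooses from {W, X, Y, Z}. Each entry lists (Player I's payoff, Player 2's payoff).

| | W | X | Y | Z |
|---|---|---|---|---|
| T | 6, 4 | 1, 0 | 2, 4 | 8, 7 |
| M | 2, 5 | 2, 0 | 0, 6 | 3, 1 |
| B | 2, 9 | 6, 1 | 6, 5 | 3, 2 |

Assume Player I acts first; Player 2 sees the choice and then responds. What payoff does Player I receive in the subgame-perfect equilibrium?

Player 2 best-responds to each possible Player I move:
- T: Player 2 compares 4, 0, 4, 7 and picks Z; Player I would get 8.
- M: Player 2 compares 5, 0, 6, 1 and picks Y; Player I would get 0.
- B: Player 2 compares 9, 1, 5, 2 and picks W; Player I would get 2.
Player I's induced payoffs are 8, 0, 2, so Player I commits to T. Subgame-perfect outcome: (T, Z) with payoffs (8, 7).

8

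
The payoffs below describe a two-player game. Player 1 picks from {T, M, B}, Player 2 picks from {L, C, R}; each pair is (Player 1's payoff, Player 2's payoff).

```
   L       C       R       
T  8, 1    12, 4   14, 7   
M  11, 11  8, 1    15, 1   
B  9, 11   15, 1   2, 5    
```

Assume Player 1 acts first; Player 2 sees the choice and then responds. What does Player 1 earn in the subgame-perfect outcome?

14

Work backward from Player 2's decision.
- T: Player 2 compares 1, 4, 7 and picks R; Player 1 would get 14.
- M: Player 2 compares 11, 1, 1 and picks L; Player 1 would get 11.
- B: Player 2 compares 11, 1, 5 and picks L; Player 1 would get 9.
Among 14, 11, 9, the best is 14 at T. Subgame-perfect outcome: (T, R) with payoffs (14, 7).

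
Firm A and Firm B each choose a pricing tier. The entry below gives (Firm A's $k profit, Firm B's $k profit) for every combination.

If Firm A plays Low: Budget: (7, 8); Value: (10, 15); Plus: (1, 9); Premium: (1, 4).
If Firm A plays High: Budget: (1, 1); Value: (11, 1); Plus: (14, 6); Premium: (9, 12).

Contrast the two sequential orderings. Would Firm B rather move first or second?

If Firm A leads: Firm B's best replies are Low→Value, High→Premium; Firm A's induced payoffs 10, 9; outcome (Low, Value), payoffs (10, 15).
If Firm B leads: Firm A's best replies are Budget→Low, Value→High, Plus→High, Premium→High; Firm B's induced payoffs 8, 1, 6, 12; outcome (High, Premium), payoffs (9, 12).
Firm B gets 12 moving first and 15 moving second, so Firm B prefers to move second.

second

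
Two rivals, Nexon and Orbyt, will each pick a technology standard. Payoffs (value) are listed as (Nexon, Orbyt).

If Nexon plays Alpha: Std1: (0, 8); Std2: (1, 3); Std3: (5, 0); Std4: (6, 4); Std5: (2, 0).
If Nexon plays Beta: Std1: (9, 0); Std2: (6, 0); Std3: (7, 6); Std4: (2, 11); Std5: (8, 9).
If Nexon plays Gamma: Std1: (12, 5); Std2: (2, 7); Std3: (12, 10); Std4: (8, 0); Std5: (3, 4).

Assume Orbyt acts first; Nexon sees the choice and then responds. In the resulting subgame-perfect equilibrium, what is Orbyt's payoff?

Solve by backward induction (Orbyt leads).
- Std1: BR = Gamma, leader payoff 5.
- Std2: BR = Beta, leader payoff 0.
- Std3: BR = Gamma, leader payoff 10.
- Std4: BR = Gamma, leader payoff 0.
- Std5: BR = Beta, leader payoff 9.
Maximizing over 5, 0, 10, 0, 9, Orbyt chooses Std3. Subgame-perfect outcome: (Gamma, Std3) with payoffs (12, 10).

10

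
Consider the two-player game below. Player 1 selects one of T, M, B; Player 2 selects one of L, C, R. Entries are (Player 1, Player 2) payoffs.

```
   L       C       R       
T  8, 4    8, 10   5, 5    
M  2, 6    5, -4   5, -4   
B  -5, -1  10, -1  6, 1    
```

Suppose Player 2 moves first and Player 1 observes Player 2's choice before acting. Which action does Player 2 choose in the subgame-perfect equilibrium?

Solve by backward induction (Player 2 leads).
- L → Player 1 plays T (best of 8, 2, -5); Player 2 gets 4.
- C → Player 1 plays B (best of 8, 5, 10); Player 2 gets -1.
- R → Player 1 plays B (best of 5, 5, 6); Player 2 gets 1.
Among 4, -1, 1, the best is 4 at L. Subgame-perfect outcome: (T, L) with payoffs (8, 4).

L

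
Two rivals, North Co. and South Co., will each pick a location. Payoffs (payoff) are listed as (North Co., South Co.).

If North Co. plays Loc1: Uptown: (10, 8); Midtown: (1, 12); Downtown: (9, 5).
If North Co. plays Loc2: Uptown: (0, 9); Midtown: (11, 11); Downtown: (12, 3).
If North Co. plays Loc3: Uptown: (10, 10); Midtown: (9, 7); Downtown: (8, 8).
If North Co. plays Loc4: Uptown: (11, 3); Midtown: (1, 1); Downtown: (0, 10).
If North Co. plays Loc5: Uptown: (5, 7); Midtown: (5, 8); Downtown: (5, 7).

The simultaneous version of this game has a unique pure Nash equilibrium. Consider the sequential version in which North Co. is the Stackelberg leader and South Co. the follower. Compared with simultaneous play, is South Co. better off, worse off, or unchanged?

South Co. best-responds to each possible North Co. move:
- Loc1: BR = Midtown, leader payoff 1.
- Loc2: BR = Midtown, leader payoff 11.
- Loc3: BR = Uptown, leader payoff 10.
- Loc4: BR = Downtown, leader payoff 0.
- Loc5: BR = Midtown, leader payoff 5.
Among 1, 11, 10, 0, 5, the best is 11 at Loc2. Subgame-perfect outcome: (Loc2, Midtown) with payoffs (11, 11).
Under simultaneous play:
North Co.'s best replies: Uptown→Loc4; Midtown→Loc2; Downtown→Loc2.
South Co.'s best replies: Loc1→Midtown; Loc2→Midtown; Loc3→Uptown; Loc4→Downtown; Loc5→Midtown.
Only (Loc2, Midtown) has each player best-responding; Nash payoffs (11, 11).
South Co. earns 11 sequentially versus 11 at the Nash outcome: unchanged.

unchanged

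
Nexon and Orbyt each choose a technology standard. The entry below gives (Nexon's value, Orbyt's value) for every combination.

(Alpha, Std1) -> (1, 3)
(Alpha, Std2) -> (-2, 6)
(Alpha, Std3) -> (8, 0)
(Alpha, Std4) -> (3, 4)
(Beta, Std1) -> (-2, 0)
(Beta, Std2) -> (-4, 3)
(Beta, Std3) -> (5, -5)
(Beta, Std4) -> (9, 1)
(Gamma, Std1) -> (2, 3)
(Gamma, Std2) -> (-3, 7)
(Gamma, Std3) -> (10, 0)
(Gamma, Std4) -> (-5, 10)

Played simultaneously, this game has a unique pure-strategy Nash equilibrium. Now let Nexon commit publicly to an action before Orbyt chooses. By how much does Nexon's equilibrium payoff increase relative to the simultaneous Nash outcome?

Solve by backward induction (Nexon leads).
- Alpha: BR = Std2, leader payoff -2.
- Beta: BR = Std2, leader payoff -4.
- Gamma: BR = Std4, leader payoff -5.
Maximizing over -2, -4, -5, Nexon chooses Alpha. Subgame-perfect outcome: (Alpha, Std2) with payoffs (-2, 6).
Under simultaneous play:
Nexon's best replies: Std1→Gamma; Std2→Alpha; Std3→Gamma; Std4→Beta.
Orbyt's best replies: Alpha→Std2; Beta→Std2; Gamma→Std4.
Only (Alpha, Std2) has each player best-responding; Nash payoffs (-2, 6).
Nexon's commitment gain: -2 − -2 = 0.

0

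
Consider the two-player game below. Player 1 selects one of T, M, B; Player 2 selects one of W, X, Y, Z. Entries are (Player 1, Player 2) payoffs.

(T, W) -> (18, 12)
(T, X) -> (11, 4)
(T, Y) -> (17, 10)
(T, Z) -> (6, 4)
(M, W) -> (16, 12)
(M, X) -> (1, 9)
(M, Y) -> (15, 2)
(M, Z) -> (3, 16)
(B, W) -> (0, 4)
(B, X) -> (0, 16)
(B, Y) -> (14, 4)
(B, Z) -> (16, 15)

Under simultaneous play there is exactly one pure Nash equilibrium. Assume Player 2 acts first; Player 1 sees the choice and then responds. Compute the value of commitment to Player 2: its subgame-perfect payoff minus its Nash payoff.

3

Player 1 best-responds to each possible Player 2 move:
- W → Player 1 plays T (best of 18, 16, 0); Player 2 gets 12.
- X → Player 1 plays T (best of 11, 1, 0); Player 2 gets 4.
- Y → Player 1 plays T (best of 17, 15, 14); Player 2 gets 10.
- Z → Player 1 plays B (best of 6, 3, 16); Player 2 gets 15.
Player 2's induced payoffs are 12, 4, 10, 15, so Player 2 commits to Z. Subgame-perfect outcome: (B, Z) with payoffs (16, 15).
Under simultaneous play:
Player 1's best replies: W→T; X→T; Y→T; Z→B.
Player 2's best replies: T→W; M→Z; B→X.
The unique mutual best reply is (T, W), giving (18, 12).
Player 2's commitment gain: 15 − 12 = 3.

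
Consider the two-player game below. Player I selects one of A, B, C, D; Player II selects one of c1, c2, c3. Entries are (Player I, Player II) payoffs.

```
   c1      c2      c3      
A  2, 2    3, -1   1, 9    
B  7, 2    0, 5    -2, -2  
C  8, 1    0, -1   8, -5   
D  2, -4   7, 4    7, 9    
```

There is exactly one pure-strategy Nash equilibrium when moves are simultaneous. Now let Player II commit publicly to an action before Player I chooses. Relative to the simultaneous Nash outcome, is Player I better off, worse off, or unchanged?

Work backward from Player I's decision.
- c1: BR = C, leader payoff 1.
- c2: BR = D, leader payoff 4.
- c3: BR = C, leader payoff -5.
Maximizing over 1, 4, -5, Player II chooses c2. Subgame-perfect outcome: (D, c2) with payoffs (7, 4).
Now find the simultaneous Nash equilibrium.
Player I's best replies: c1→C; c2→D; c3→C.
Player II's best replies: A→c3; B→c2; C→c1; D→c3.
The unique mutual best reply is (C, c1), giving (8, 1).
Player I earns 7 sequentially versus 8 at the Nash outcome: worse off.

worse off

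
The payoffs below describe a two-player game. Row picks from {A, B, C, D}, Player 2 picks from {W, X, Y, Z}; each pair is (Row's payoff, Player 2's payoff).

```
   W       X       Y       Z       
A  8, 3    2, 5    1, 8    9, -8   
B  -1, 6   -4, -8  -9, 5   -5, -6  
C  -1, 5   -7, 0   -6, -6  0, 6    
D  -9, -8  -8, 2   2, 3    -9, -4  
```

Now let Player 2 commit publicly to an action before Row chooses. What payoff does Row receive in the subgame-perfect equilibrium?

Solve by backward induction (Player 2 leads).
- W → Row plays A (best of 8, -1, -1, -9); Player 2 gets 3.
- X → Row plays A (best of 2, -4, -7, -8); Player 2 gets 5.
- Y → Row plays D (best of 1, -9, -6, 2); Player 2 gets 3.
- Z → Row plays A (best of 9, -5, 0, -9); Player 2 gets -8.
Among 3, 5, 3, -8, the best is 5 at X. Subgame-perfect outcome: (A, X) with payoffs (2, 5).

2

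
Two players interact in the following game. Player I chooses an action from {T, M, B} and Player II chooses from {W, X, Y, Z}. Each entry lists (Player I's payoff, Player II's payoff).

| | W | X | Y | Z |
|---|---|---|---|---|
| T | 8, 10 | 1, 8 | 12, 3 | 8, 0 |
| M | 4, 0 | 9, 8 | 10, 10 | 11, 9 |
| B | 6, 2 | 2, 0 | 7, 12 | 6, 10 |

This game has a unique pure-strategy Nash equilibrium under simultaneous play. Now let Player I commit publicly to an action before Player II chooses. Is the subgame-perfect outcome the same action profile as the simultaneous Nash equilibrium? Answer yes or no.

Backward induction with Player I moving first.
- T → Player II plays W (best of 10, 8, 3, 0); Player I gets 8.
- M → Player II plays Y (best of 0, 8, 10, 9); Player I gets 10.
- B → Player II plays Y (best of 2, 0, 12, 10); Player I gets 7.
Among 8, 10, 7, the best is 10 at M. Subgame-perfect outcome: (M, Y) with payoffs (10, 10).
Now find the simultaneous Nash equilibrium.
Player I's best replies: W→T; X→M; Y→T; Z→M.
Player II's best replies: T→W; M→Y; B→Y.
The unique mutual best reply is (T, W), giving (8, 10).
Sequential outcome (M, Y) differs from the Nash profile (T, W).

no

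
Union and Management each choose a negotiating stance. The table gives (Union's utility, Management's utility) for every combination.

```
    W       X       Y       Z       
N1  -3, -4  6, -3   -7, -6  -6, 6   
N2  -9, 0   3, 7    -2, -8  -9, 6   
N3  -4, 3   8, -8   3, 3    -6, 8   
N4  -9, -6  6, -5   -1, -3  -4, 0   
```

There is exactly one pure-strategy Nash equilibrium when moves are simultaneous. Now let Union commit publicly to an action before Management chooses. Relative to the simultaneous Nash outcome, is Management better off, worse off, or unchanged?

Management best-responds to each possible Union move:
- N1: Management compares -4, -3, -6, 6 and picks Z; Union would get -6.
- N2: Management compares 0, 7, -8, 6 and picks X; Union would get 3.
- N3: Management compares 3, -8, 3, 8 and picks Z; Union would get -6.
- N4: Management compares -6, -5, -3, 0 and picks Z; Union would get -4.
Maximizing over -6, 3, -6, -4, Union chooses N2. Subgame-perfect outcome: (N2, X) with payoffs (3, 7).
Under simultaneous play:
Union's best replies: W→N1; X→N3; Y→N3; Z→N4.
Management's best replies: N1→Z; N2→X; N3→Z; N4→Z.
The unique mutual best reply is (N4, Z), giving (-4, 0).
Management earns 7 sequentially versus 0 at the Nash outcome: better off.

better off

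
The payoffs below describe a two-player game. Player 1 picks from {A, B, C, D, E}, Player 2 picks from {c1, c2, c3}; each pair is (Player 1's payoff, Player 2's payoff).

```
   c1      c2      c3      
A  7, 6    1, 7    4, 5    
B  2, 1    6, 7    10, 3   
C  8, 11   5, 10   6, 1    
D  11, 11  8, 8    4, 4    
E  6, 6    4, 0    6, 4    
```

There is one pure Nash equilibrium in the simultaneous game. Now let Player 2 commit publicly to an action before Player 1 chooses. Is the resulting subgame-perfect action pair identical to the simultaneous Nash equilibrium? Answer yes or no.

Player 1 best-responds to each possible Player 2 move:
- c1 → Player 1 plays D (best of 7, 2, 8, 11, 6); Player 2 gets 11.
- c2 → Player 1 plays D (best of 1, 6, 5, 8, 4); Player 2 gets 8.
- c3 → Player 1 plays B (best of 4, 10, 6, 4, 6); Player 2 gets 3.
Among 11, 8, 3, the best is 11 at c1. Subgame-perfect outcome: (D, c1) with payoffs (11, 11).
Under simultaneous play:
Player 1's best replies: c1→D; c2→D; c3→B.
Player 2's best replies: A→c2; B→c2; C→c1; D→c1; E→c1.
The unique mutual best reply is (D, c1), giving (11, 11).
Sequential outcome (D, c1) coincides with the Nash profile (D, c1).

yes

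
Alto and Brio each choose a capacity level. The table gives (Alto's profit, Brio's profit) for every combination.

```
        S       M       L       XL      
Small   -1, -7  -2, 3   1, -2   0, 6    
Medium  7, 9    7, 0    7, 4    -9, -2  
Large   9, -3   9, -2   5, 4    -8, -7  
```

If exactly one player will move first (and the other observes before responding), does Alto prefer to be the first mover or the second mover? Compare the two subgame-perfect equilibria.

first

If Alto leads: Brio's best replies are Small→XL, Medium→S, Large→L; Alto's induced payoffs 0, 7, 5; outcome (Medium, S), payoffs (7, 9).
If Brio leads: Alto's best replies are S→Large, M→Large, L→Medium, XL→Small; Brio's induced payoffs -3, -2, 4, 6; outcome (Small, XL), payoffs (0, 6).
Alto gets 7 moving first and 0 moving second, so Alto prefers to move first.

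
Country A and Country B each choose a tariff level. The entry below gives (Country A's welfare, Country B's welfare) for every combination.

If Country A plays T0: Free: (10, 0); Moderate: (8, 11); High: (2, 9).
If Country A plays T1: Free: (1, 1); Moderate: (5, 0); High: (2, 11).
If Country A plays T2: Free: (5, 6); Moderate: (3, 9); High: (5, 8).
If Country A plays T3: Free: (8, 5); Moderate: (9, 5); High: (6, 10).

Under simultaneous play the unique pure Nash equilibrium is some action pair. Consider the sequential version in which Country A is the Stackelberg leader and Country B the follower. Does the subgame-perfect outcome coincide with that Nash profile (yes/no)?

Solve by backward induction (Country A leads).
- T0: Country B compares 0, 11, 9 and picks Moderate; Country A would get 8.
- T1: Country B compares 1, 0, 11 and picks High; Country A would get 2.
- T2: Country B compares 6, 9, 8 and picks Moderate; Country A would get 3.
- T3: Country B compares 5, 5, 10 and picks High; Country A would get 6.
Among 8, 2, 3, 6, the best is 8 at T0. Subgame-perfect outcome: (T0, Moderate) with payoffs (8, 11).
Under simultaneous play:
Country A's best replies: Free→T0; Moderate→T3; High→T3.
Country B's best replies: T0→Moderate; T1→High; T2→Moderate; T3→High.
Only (T3, High) has each player best-responding; Nash payoffs (6, 10).
Sequential outcome (T0, Moderate) differs from the Nash profile (T3, High).

no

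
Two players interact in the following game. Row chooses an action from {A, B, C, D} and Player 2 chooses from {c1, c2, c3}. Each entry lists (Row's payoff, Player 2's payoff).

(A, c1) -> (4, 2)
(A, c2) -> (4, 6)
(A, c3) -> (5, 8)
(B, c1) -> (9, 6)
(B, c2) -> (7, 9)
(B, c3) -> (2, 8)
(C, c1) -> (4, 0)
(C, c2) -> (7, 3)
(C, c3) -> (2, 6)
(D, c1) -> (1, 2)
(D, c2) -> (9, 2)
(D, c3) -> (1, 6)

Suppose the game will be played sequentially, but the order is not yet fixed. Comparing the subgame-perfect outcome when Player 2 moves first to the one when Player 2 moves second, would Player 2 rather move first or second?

If Row leads: Player 2's best replies are A→c3, B→c2, C→c3, D→c3; Row's induced payoffs 5, 7, 2, 1; outcome (B, c2), payoffs (7, 9).
If Player 2 leads: Row's best replies are c1→B, c2→D, c3→A; Player 2's induced payoffs 6, 2, 8; outcome (A, c3), payoffs (5, 8).
Player 2 gets 8 moving first and 9 moving second, so Player 2 prefers to move second.

second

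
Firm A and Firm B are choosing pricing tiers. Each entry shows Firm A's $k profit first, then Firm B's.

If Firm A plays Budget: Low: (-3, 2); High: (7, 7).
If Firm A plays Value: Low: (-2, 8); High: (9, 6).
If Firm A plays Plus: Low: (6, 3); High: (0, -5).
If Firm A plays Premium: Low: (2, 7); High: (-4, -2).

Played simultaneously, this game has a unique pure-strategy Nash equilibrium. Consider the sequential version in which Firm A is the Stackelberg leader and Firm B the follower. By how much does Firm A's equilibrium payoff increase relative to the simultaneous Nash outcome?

1

Work backward from Firm B's decision.
- Budget: Firm B compares 2, 7 and picks High; Firm A would get 7.
- Value: Firm B compares 8, 6 and picks Low; Firm A would get -2.
- Plus: Firm B compares 3, -5 and picks Low; Firm A would get 6.
- Premium: Firm B compares 7, -2 and picks Low; Firm A would get 2.
Among 7, -2, 6, 2, the best is 7 at Budget. Subgame-perfect outcome: (Budget, High) with payoffs (7, 7).
Under simultaneous play:
Firm A's best replies: Low→Plus; High→Value.
Firm B's best replies: Budget→High; Value→Low; Plus→Low; Premium→Low.
Only (Plus, Low) has each player best-responding; Nash payoffs (6, 3).
Firm A's commitment gain: 7 − 6 = 1.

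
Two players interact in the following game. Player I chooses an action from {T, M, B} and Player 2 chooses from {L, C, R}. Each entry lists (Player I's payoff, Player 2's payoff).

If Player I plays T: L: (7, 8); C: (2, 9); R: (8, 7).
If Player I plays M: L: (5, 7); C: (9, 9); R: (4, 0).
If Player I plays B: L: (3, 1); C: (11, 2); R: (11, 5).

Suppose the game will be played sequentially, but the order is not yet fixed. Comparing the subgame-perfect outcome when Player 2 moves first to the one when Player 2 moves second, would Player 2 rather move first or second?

If Player I leads: Player 2's best replies are T→C, M→C, B→R; Player I's induced payoffs 2, 9, 11; outcome (B, R), payoffs (11, 5).
If Player 2 leads: Player I's best replies are L→T, C→B, R→B; Player 2's induced payoffs 8, 2, 5; outcome (T, L), payoffs (7, 8).
Player 2 gets 8 moving first and 5 moving second, so Player 2 prefers to move first.

first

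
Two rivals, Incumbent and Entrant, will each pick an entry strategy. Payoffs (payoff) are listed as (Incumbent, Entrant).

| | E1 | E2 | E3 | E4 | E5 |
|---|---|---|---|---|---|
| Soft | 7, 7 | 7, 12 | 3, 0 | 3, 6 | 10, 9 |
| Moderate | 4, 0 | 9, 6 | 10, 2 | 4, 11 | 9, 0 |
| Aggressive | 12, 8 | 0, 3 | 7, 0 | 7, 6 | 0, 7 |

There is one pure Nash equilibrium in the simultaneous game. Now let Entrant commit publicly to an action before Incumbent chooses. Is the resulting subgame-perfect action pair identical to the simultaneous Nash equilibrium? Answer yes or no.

Backward induction with Entrant moving first.
- E1: BR = Aggressive, leader payoff 8.
- E2: BR = Moderate, leader payoff 6.
- E3: BR = Moderate, leader payoff 2.
- E4: BR = Aggressive, leader payoff 6.
- E5: BR = Soft, leader payoff 9.
Entrant's induced payoffs are 8, 6, 2, 6, 9, so Entrant commits to E5. Subgame-perfect outcome: (Soft, E5) with payoffs (10, 9).
For the simultaneous game, intersect best replies.
Incumbent's best replies: E1→Aggressive; E2→Moderate; E3→Moderate; E4→Aggressive; E5→Soft.
Entrant's best replies: Soft→E2; Moderate→E4; Aggressive→E1.
The unique mutual best reply is (Aggressive, E1), giving (12, 8).
Sequential outcome (Soft, E5) differs from the Nash profile (Aggressive, E1).

no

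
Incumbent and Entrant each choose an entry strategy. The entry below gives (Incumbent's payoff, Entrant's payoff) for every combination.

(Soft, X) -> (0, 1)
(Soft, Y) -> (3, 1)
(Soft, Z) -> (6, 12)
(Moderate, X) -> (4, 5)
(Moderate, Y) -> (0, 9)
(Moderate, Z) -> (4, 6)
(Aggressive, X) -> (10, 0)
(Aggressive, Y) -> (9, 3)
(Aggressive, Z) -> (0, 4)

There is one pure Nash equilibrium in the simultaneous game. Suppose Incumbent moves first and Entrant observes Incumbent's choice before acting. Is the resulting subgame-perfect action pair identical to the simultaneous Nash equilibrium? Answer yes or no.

yes

Solve by backward induction (Incumbent leads).
- Soft: BR = Z, leader payoff 6.
- Moderate: BR = Y, leader payoff 0.
- Aggressive: BR = Z, leader payoff 0.
Maximizing over 6, 0, 0, Incumbent chooses Soft. Subgame-perfect outcome: (Soft, Z) with payoffs (6, 12).
Under simultaneous play:
Incumbent's best replies: X→Aggressive; Y→Aggressive; Z→Soft.
Entrant's best replies: Soft→Z; Moderate→Y; Aggressive→Z.
Only (Soft, Z) has each player best-responding; Nash payoffs (6, 12).
Sequential outcome (Soft, Z) coincides with the Nash profile (Soft, Z).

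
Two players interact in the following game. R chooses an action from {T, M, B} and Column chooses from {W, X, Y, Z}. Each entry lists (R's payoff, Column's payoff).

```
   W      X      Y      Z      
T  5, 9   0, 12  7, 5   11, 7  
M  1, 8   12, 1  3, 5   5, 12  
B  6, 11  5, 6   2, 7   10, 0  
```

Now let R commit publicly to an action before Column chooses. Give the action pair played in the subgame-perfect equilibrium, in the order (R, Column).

(B, W)

Work backward from Column's decision.
- T: Column compares 9, 12, 5, 7 and picks X; R would get 0.
- M: Column compares 8, 1, 5, 12 and picks Z; R would get 5.
- B: Column compares 11, 6, 7, 0 and picks W; R would get 6.
R's induced payoffs are 0, 5, 6, so R commits to B. Subgame-perfect outcome: (B, W) with payoffs (6, 11).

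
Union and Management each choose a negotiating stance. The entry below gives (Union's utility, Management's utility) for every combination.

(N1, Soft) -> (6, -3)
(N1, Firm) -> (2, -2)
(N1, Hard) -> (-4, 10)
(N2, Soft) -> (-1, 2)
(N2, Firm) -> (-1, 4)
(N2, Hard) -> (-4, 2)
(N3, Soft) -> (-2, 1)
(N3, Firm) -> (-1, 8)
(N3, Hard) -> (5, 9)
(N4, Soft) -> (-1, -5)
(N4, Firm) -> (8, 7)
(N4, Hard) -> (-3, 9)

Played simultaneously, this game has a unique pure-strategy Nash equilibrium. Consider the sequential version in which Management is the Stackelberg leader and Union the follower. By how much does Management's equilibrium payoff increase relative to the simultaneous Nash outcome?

Work backward from Union's decision.
- Soft → Union plays N1 (best of 6, -1, -2, -1); Management gets -3.
- Firm → Union plays N4 (best of 2, -1, -1, 8); Management gets 7.
- Hard → Union plays N3 (best of -4, -4, 5, -3); Management gets 9.
Among -3, 7, 9, the best is 9 at Hard. Subgame-perfect outcome: (N3, Hard) with payoffs (5, 9).
For the simultaneous game, intersect best replies.
Union's best replies: Soft→N1; Firm→N4; Hard→N3.
Management's best replies: N1→Hard; N2→Firm; N3→Hard; N4→Hard.
The unique mutual best reply is (N3, Hard), giving (5, 9).
Management's commitment gain: 9 − 9 = 0.

0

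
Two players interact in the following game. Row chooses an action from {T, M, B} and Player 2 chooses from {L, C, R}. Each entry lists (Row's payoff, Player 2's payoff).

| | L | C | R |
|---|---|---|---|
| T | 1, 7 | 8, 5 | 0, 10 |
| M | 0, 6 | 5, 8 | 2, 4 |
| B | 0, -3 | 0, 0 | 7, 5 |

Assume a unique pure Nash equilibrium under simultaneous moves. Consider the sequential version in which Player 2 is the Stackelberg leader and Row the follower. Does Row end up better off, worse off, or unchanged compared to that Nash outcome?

worse off

Row best-responds to each possible Player 2 move:
- L → Row plays T (best of 1, 0, 0); Player 2 gets 7.
- C → Row plays T (best of 8, 5, 0); Player 2 gets 5.
- R → Row plays B (best of 0, 2, 7); Player 2 gets 5.
Maximizing over 7, 5, 5, Player 2 chooses L. Subgame-perfect outcome: (T, L) with payoffs (1, 7).
Now find the simultaneous Nash equilibrium.
Row's best replies: L→T; C→T; R→B.
Player 2's best replies: T→R; M→C; B→R.
Only (B, R) has each player best-responding; Nash payoffs (7, 5).
Row earns 1 sequentially versus 7 at the Nash outcome: worse off.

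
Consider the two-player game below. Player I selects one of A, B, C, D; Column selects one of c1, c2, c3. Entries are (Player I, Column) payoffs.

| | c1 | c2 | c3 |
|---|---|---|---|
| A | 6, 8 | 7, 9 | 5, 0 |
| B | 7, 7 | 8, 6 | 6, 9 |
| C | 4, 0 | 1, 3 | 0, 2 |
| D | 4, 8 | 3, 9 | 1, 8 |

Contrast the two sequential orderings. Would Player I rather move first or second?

first

If Player I leads: Column's best replies are A→c2, B→c3, C→c2, D→c2; Player I's induced payoffs 7, 6, 1, 3; outcome (A, c2), payoffs (7, 9).
If Column leads: Player I's best replies are c1→B, c2→B, c3→B; Column's induced payoffs 7, 6, 9; outcome (B, c3), payoffs (6, 9).
Player I gets 7 moving first and 6 moving second, so Player I prefers to move first.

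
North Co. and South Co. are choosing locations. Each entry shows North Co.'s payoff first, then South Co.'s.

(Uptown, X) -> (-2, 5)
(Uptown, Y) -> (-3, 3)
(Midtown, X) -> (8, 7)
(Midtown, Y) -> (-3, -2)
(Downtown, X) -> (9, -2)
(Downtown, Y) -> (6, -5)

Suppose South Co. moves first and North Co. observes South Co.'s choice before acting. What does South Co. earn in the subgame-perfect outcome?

-2

Solve by backward induction (South Co. leads).
- X: BR = Downtown, leader payoff -2.
- Y: BR = Downtown, leader payoff -5.
Maximizing over -2, -5, South Co. chooses X. Subgame-perfect outcome: (Downtown, X) with payoffs (9, -2).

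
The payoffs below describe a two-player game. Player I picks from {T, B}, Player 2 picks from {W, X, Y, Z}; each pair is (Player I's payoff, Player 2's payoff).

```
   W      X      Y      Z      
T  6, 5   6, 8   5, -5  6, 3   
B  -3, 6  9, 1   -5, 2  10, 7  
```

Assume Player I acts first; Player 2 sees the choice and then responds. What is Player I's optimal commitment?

Work backward from Player 2's decision.
- T: BR = X, leader payoff 6.
- B: BR = Z, leader payoff 10.
Among 6, 10, the best is 10 at B. Subgame-perfect outcome: (B, Z) with payoffs (10, 7).

B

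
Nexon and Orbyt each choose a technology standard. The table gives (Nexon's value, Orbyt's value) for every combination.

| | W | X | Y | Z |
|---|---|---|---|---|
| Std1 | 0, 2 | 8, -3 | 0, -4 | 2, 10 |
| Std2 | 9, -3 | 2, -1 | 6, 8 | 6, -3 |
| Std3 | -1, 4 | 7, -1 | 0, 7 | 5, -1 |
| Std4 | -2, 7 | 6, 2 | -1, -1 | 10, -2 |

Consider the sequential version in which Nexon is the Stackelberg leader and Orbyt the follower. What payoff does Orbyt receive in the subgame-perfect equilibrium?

8

Work backward from Orbyt's decision.
- Std1: BR = Z, leader payoff 2.
- Std2: BR = Y, leader payoff 6.
- Std3: BR = Y, leader payoff 0.
- Std4: BR = W, leader payoff -2.
Among 2, 6, 0, -2, the best is 6 at Std2. Subgame-perfect outcome: (Std2, Y) with payoffs (6, 8).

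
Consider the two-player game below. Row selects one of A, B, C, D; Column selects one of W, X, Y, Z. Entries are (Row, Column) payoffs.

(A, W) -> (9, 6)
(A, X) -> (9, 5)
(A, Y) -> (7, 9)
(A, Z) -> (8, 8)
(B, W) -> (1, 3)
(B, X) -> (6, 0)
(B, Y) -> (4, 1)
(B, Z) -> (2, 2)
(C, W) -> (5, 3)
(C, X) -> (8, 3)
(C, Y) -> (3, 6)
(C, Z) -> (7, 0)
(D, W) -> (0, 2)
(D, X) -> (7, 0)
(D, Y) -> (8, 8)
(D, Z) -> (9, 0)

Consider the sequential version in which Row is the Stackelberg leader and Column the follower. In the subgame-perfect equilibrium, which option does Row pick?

Solve by backward induction (Row leads).
- A → Column plays Y (best of 6, 5, 9, 8); Row gets 7.
- B → Column plays W (best of 3, 0, 1, 2); Row gets 1.
- C → Column plays Y (best of 3, 3, 6, 0); Row gets 3.
- D → Column plays Y (best of 2, 0, 8, 0); Row gets 8.
Among 7, 1, 3, 8, the best is 8 at D. Subgame-perfect outcome: (D, Y) with payoffs (8, 8).

D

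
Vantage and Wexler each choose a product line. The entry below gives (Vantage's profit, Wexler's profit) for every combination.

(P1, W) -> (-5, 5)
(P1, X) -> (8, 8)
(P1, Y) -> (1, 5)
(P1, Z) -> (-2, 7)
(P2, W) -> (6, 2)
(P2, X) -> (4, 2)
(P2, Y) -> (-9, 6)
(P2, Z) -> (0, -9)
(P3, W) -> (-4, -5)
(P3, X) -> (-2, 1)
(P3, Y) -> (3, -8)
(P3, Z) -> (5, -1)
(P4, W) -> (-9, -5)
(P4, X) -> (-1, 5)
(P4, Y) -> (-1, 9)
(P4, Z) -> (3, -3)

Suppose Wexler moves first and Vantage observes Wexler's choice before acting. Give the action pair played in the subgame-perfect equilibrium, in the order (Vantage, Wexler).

Solve by backward induction (Wexler leads).
- W: BR = P2, leader payoff 2.
- X: BR = P1, leader payoff 8.
- Y: BR = P3, leader payoff -8.
- Z: BR = P3, leader payoff -1.
Maximizing over 2, 8, -8, -1, Wexler chooses X. Subgame-perfect outcome: (P1, X) with payoffs (8, 8).

(P1, X)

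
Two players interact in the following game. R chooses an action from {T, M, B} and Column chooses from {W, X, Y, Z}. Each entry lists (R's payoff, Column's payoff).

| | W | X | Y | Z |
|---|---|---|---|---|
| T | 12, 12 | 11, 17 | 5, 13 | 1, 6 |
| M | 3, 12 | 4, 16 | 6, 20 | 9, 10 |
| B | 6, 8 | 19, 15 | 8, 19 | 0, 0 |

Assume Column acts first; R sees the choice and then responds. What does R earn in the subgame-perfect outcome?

8

R best-responds to each possible Column move:
- W: R compares 12, 3, 6 and picks T; Column would get 12.
- X: R compares 11, 4, 19 and picks B; Column would get 15.
- Y: R compares 5, 6, 8 and picks B; Column would get 19.
- Z: R compares 1, 9, 0 and picks M; Column would get 10.
Column's induced payoffs are 12, 15, 19, 10, so Column commits to Y. Subgame-perfect outcome: (B, Y) with payoffs (8, 19).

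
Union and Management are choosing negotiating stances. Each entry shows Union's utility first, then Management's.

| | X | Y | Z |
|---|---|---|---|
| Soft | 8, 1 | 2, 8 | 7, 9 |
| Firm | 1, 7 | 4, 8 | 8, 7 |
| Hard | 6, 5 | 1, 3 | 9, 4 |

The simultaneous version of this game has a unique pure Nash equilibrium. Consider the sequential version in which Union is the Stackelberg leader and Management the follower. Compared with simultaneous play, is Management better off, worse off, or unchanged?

Backward induction with Union moving first.
- Soft: Management compares 1, 8, 9 and picks Z; Union would get 7.
- Firm: Management compares 7, 8, 7 and picks Y; Union would get 4.
- Hard: Management compares 5, 3, 4 and picks X; Union would get 6.
Maximizing over 7, 4, 6, Union chooses Soft. Subgame-perfect outcome: (Soft, Z) with payoffs (7, 9).
Now find the simultaneous Nash equilibrium.
Union's best replies: X→Soft; Y→Firm; Z→Hard.
Management's best replies: Soft→Z; Firm→Y; Hard→X.
Only (Firm, Y) has each player best-responding; Nash payoffs (4, 8).
Management earns 9 sequentially versus 8 at the Nash outcome: better off.

better off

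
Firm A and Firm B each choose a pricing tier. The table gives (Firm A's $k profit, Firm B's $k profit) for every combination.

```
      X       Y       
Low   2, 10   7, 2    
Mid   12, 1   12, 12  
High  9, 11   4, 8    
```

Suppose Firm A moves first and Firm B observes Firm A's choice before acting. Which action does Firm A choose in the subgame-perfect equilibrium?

Mid

Backward induction with Firm A moving first.
- Low: BR = X, leader payoff 2.
- Mid: BR = Y, leader payoff 12.
- High: BR = X, leader payoff 9.
Maximizing over 2, 12, 9, Firm A chooses Mid. Subgame-perfect outcome: (Mid, Y) with payoffs (12, 12).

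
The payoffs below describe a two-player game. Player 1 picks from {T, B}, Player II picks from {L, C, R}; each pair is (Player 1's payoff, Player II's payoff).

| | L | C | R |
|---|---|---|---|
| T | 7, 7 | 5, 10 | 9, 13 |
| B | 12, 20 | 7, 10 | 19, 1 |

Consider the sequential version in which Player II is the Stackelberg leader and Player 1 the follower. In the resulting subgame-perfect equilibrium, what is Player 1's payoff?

Player 1 best-responds to each possible Player II move:
- L → Player 1 plays B (best of 7, 12); Player II gets 20.
- C → Player 1 plays B (best of 5, 7); Player II gets 10.
- R → Player 1 plays B (best of 9, 19); Player II gets 1.
Among 20, 10, 1, the best is 20 at L. Subgame-perfect outcome: (B, L) with payoffs (12, 20).

12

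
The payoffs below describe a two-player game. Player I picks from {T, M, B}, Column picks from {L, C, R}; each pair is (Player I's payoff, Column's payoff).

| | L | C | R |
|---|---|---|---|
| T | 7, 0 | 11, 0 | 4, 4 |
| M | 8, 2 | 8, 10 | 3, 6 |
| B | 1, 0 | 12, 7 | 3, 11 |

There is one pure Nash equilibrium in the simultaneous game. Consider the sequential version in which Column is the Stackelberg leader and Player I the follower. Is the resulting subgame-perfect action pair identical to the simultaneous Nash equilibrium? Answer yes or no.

Work backward from Player I's decision.
- L: BR = M, leader payoff 2.
- C: BR = B, leader payoff 7.
- R: BR = T, leader payoff 4.
Column's induced payoffs are 2, 7, 4, so Column commits to C. Subgame-perfect outcome: (B, C) with payoffs (12, 7).
Now find the simultaneous Nash equilibrium.
Player I's best replies: L→M; C→B; R→T.
Column's best replies: T→R; M→C; B→R.
Only (T, R) has each player best-responding; Nash payoffs (4, 4).
Sequential outcome (B, C) differs from the Nash profile (T, R).

no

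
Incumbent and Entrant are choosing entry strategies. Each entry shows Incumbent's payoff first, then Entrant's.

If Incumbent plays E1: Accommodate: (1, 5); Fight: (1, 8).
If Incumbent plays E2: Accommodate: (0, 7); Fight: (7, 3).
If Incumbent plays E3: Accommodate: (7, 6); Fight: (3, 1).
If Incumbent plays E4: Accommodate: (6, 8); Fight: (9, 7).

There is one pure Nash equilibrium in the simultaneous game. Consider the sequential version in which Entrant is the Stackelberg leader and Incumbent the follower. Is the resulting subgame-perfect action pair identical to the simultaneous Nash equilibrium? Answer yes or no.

no

Work backward from Incumbent's decision.
- Accommodate → Incumbent plays E3 (best of 1, 0, 7, 6); Entrant gets 6.
- Fight → Incumbent plays E4 (best of 1, 7, 3, 9); Entrant gets 7.
Entrant's induced payoffs are 6, 7, so Entrant commits to Fight. Subgame-perfect outcome: (E4, Fight) with payoffs (9, 7).
Under simultaneous play:
Incumbent's best replies: Accommodate→E3; Fight→E4.
Entrant's best replies: E1→Fight; E2→Accommodate; E3→Accommodate; E4→Accommodate.
Only (E3, Accommodate) has each player best-responding; Nash payoffs (7, 6).
Sequential outcome (E4, Fight) differs from the Nash profile (E3, Accommodate).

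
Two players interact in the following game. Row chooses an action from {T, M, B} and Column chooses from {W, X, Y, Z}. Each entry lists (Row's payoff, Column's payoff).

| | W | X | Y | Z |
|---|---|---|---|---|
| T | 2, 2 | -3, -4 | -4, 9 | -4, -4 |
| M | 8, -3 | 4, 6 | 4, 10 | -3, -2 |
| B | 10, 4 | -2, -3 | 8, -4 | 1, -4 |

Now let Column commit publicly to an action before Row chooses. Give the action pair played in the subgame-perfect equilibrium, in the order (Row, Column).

Row best-responds to each possible Column move:
- W: BR = B, leader payoff 4.
- X: BR = M, leader payoff 6.
- Y: BR = B, leader payoff -4.
- Z: BR = B, leader payoff -4.
Among 4, 6, -4, -4, the best is 6 at X. Subgame-perfect outcome: (M, X) with payoffs (4, 6).

(M, X)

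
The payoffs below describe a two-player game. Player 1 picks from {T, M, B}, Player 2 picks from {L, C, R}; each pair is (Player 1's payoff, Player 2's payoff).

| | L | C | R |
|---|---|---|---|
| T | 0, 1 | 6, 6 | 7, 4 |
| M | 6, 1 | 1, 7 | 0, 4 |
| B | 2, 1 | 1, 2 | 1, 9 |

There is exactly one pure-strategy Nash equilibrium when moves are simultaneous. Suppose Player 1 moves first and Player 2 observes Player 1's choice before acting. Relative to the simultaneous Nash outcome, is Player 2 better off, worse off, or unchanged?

unchanged

Player 2 best-responds to each possible Player 1 move:
- T: BR = C, leader payoff 6.
- M: BR = C, leader payoff 1.
- B: BR = R, leader payoff 1.
Maximizing over 6, 1, 1, Player 1 chooses T. Subgame-perfect outcome: (T, C) with payoffs (6, 6).
Now find the simultaneous Nash equilibrium.
Player 1's best replies: L→M; C→T; R→T.
Player 2's best replies: T→C; M→C; B→R.
The unique mutual best reply is (T, C), giving (6, 6).
Player 2 earns 6 sequentially versus 6 at the Nash outcome: unchanged.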